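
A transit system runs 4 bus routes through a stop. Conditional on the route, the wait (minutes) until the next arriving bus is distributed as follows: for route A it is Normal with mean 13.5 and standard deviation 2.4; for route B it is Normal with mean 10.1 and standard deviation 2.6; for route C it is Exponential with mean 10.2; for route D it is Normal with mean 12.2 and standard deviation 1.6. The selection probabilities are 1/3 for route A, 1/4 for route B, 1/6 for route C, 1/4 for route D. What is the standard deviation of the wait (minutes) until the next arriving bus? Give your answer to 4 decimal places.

4.8726

Per component, A: μ=13.5, E[X²]=188.01; B: μ=10.1, E[X²]=108.77; C: μ=10.2, E[X²]=208.08; D: μ=12.2, E[X²]=151.4.
E[X] = 0.333333·13.5 + 0.25·10.1 + 0.166667·10.2 + 0.25·12.2 = 11.775.
E[X²] = 0.333333·188.01 + 0.25·108.77 + 0.166667·208.08 + 0.25·151.4 = 162.392.
Var(X) = E[X²] − (E[X])² = 162.392 − 138.651 = 23.7419.
SD(X) = √23.7419 = 4.87256.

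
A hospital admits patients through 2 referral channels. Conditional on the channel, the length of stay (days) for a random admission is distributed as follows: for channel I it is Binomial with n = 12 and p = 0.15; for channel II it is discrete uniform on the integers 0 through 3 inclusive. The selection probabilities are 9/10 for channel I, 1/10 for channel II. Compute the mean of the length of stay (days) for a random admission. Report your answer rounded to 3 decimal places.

1.770

Component means — I: 1.8; II: 1.5.
E[X] = 0.9·1.8 + 0.1·1.5 = 1.77.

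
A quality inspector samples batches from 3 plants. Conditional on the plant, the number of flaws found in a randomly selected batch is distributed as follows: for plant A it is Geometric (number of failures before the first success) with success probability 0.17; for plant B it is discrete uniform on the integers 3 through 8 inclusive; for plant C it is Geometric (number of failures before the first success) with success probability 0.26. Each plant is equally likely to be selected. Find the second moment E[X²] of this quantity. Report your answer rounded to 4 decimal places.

For each component E[X²] = Var + (mean)², giving A: 52.5571; B: 33.1667; C: 19.0473.
Overall E[X²] = 0.333333·52.5571 + 0.333333·33.1667 + 0.333333·19.0473 = 34.9237.

34.9237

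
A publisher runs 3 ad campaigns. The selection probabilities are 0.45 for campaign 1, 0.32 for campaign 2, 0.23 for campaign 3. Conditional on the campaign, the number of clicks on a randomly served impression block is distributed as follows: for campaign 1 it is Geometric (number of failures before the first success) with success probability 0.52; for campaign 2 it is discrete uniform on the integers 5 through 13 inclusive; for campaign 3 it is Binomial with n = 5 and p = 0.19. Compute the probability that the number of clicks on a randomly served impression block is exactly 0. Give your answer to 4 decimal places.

0.3142

Conditional on each campaign, P(X = 0): 1: 0.52; 2: 0; 3: 0.348678.
By total probability, P(X = 0) = 0.45·0.52 + 0.32·0 + 0.23·0.348678 = 0.314196.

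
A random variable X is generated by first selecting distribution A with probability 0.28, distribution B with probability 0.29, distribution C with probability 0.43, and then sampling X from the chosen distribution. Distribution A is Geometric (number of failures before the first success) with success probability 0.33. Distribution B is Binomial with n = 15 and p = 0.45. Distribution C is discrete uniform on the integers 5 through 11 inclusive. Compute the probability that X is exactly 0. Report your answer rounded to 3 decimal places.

0.092

Conditional on each component, P(X = 0): A: 0.33; B: 0.000127479; C: 0.
By total probability, P(X = 0) = 0.28·0.33 + 0.29·0.000127479 + 0.43·0 = 0.092437.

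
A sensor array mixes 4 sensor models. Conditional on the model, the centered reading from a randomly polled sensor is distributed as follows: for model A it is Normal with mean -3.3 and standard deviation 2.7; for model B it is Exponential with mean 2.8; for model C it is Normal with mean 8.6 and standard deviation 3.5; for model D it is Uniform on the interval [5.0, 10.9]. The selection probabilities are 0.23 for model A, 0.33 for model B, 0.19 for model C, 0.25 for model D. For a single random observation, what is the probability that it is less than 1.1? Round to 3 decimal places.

0.328

Conditional on each model, P(X < 1.1): A: 0.94841; B: 0.324875; C: 0.0160623; D: 0.
By total probability, P(X < 1.1) = 0.23·0.94841 + 0.33·0.324875 + 0.19·0.0160623 + 0.25·0 = 0.328395.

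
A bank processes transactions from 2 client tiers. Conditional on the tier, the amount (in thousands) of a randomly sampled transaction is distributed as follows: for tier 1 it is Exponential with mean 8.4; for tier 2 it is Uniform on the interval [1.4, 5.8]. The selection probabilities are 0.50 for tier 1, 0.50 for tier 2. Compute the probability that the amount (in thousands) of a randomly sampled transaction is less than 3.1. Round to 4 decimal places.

0.3475

Conditional on each tier, P(X < 3.1): 1: 0.308608; 2: 0.386364.
By total probability, P(X < 3.1) = 0.5·0.308608 + 0.5·0.386364 = 0.347486.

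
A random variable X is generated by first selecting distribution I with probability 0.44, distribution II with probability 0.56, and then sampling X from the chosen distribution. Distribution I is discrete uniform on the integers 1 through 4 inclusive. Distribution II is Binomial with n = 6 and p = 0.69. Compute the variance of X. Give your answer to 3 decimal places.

Per component, I: μ=2.5, E[X²]=7.5; II: μ=4.14, E[X²]=18.423.
E[X] = 0.44·2.5 + 0.56·4.14 = 3.4184.
E[X²] = 0.44·7.5 + 0.56·18.423 = 13.6169.
Var(X) = E[X²] − (E[X])² = 13.6169 − 11.6855 = 1.93142.

1.931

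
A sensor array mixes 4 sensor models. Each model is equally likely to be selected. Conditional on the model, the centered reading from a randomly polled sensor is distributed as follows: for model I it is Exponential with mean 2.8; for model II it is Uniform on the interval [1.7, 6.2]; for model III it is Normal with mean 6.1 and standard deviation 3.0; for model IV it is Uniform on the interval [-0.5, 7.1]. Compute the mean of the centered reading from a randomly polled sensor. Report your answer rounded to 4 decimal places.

4.0375

Component means — I: 2.8; II: 3.95; III: 6.1; IV: 3.3.
E[X] = 0.25·2.8 + 0.25·3.95 + 0.25·6.1 + 0.25·3.3 = 4.0375.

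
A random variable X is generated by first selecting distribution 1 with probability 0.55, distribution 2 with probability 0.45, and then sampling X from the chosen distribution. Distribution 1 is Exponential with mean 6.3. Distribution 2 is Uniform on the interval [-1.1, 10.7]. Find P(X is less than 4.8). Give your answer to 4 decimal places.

Conditional on each component, P(X < 4.8): 1: 0.533224; 2: 0.5.
By total probability, P(X < 4.8) = 0.55·0.533224 + 0.45·0.5 = 0.518273.

0.5183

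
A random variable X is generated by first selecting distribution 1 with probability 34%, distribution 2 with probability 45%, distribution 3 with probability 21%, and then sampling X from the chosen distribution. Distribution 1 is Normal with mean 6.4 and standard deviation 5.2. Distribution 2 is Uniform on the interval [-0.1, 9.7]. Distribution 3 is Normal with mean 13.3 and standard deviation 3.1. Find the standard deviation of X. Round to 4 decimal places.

Per component, 1: μ=6.4, E[X²]=68; 2: μ=4.8, E[X²]=31.0433; 3: μ=13.3, E[X²]=186.5.
E[X] = 0.34·6.4 + 0.45·4.8 + 0.21·13.3 = 7.129.
E[X²] = 0.34·68 + 0.45·31.0433 + 0.21·186.5 = 76.2545.
Var(X) = E[X²] − (E[X])² = 76.2545 − 50.8226 = 25.4319.
SD(X) = √25.4319 = 5.043.

5.0430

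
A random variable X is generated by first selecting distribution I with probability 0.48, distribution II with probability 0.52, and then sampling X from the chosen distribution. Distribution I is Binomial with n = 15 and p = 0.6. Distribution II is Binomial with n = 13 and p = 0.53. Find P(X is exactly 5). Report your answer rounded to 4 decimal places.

Conditional on each component, P(X = 5): I: 0.0244856; II: 0.128157.
By total probability, P(X = 5) = 0.48·0.0244856 + 0.52·0.128157 = 0.0783945.

0.0784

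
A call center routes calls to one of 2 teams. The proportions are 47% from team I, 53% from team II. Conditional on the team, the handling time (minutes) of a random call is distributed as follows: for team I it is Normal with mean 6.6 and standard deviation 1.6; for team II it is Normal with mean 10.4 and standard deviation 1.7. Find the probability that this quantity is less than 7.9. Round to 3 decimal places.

Conditional on each team, P(X < 7.9): I: 0.791748; II: 0.0707013.
By total probability, P(X < 7.9) = 0.47·0.791748 + 0.53·0.0707013 = 0.409593.

0.410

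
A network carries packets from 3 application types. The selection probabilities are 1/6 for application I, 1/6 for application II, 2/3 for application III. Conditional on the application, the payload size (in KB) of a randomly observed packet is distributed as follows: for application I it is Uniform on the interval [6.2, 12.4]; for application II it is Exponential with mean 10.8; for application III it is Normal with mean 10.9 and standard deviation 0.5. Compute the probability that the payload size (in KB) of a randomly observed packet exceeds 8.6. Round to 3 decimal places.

Conditional on each application, P(X > 8.6): I: 0.612903; II: 0.450996; III: 0.999998.
By total probability, P(X > 8.6) = 0.166667·0.612903 + 0.166667·0.450996 + 0.666667·0.999998 = 0.843982.

0.844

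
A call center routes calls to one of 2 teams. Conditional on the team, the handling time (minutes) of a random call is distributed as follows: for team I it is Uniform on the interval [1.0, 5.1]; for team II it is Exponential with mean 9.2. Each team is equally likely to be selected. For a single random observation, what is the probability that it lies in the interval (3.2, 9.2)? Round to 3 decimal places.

Conditional on each team, P(3.2 < X < 9.2): I: 0.463415; II: 0.338342.
By total probability, P(3.2 < X < 9.2) = 0.5·0.463415 + 0.5·0.338342 = 0.400878.

0.401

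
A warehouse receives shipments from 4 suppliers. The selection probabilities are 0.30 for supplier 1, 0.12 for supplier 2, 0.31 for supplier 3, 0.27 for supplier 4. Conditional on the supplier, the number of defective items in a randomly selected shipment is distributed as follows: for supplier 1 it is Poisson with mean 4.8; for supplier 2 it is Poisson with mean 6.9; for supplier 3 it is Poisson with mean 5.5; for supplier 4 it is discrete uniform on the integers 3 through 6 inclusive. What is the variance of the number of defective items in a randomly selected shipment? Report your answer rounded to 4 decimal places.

Per component, 1: μ=4.8, E[X²]=27.84; 2: μ=6.9, E[X²]=54.51; 3: μ=5.5, E[X²]=35.75; 4: μ=4.5, E[X²]=21.5.
E[X] = 0.3·4.8 + 0.12·6.9 + 0.31·5.5 + 0.27·4.5 = 5.188.
E[X²] = 0.3·27.84 + 0.12·54.51 + 0.31·35.75 + 0.27·21.5 = 31.7807.
Var(X) = E[X²] − (E[X])² = 31.7807 − 26.9153 = 4.86536.

4.8654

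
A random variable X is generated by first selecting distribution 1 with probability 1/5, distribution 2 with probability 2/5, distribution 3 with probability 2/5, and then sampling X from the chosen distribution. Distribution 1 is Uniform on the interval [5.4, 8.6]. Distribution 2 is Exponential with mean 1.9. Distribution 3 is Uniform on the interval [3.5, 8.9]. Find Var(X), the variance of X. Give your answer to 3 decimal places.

7.677

Per component, 1: μ=7, E[X²]=49.8533; 2: μ=1.9, E[X²]=7.22; 3: μ=6.2, E[X²]=40.87.
E[X] = 0.2·7 + 0.4·1.9 + 0.4·6.2 = 4.64.
E[X²] = 0.2·49.8533 + 0.4·7.22 + 0.4·40.87 = 29.2067.
Var(X) = E[X²] − (E[X])² = 29.2067 − 21.5296 = 7.67707.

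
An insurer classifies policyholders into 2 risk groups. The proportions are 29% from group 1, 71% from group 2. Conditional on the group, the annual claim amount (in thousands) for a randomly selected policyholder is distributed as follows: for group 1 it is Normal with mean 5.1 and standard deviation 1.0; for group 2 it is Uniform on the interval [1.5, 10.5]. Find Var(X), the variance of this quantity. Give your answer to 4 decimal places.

5.2493

Per component, 1: μ=5.1, E[X²]=27.01; 2: μ=6, E[X²]=42.75.
E[X] = 0.29·5.1 + 0.71·6 = 5.739.
E[X²] = 0.29·27.01 + 0.71·42.75 = 38.1854.
Var(X) = E[X²] − (E[X])² = 38.1854 − 32.9361 = 5.24928.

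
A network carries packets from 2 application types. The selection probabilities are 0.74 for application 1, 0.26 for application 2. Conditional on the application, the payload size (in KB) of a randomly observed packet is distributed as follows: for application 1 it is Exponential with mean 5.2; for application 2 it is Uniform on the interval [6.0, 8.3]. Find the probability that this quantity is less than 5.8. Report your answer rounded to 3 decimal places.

Conditional on each application, P(X < 5.8): 1: 0.672211; 2: 0.
By total probability, P(X < 5.8) = 0.74·0.672211 + 0.26·0 = 0.497436.

0.497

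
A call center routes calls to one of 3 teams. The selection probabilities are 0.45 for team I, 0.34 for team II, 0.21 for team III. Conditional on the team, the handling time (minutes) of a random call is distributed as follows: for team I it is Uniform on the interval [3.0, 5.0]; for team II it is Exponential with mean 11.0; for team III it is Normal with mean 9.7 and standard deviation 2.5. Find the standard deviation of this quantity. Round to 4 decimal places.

Per component, I: μ=4, E[X²]=16.3333; II: μ=11, E[X²]=242; III: μ=9.7, E[X²]=100.34.
E[X] = 0.45·4 + 0.34·11 + 0.21·9.7 = 7.577.
E[X²] = 0.45·16.3333 + 0.34·242 + 0.21·100.34 = 110.701.
Var(X) = E[X²] − (E[X])² = 110.701 − 57.4109 = 53.2905.
SD(X) = √53.2905 = 7.30003.

7.3000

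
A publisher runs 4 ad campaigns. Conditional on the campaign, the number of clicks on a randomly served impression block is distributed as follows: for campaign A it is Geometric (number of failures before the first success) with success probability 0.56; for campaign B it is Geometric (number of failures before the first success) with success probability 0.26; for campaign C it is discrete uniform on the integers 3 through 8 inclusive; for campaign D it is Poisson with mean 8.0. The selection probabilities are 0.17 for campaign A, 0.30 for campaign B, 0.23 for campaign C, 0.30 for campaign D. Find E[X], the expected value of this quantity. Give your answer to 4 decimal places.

Component means — A: 0.785714; B: 2.84615; C: 5.5; D: 8.
E[X] = 0.17·0.785714 + 0.3·2.84615 + 0.23·5.5 + 0.3·8 = 4.65242.

4.6524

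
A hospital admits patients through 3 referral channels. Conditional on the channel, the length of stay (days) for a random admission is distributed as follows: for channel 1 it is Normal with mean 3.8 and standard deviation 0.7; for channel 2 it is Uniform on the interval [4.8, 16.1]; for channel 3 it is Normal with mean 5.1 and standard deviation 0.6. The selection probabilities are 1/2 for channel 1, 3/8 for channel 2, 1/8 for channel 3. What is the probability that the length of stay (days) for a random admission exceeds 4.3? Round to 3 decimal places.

0.607

Conditional on each channel, P(X > 4.3): 1: 0.237525; 2: 1; 3: 0.908789.
By total probability, P(X > 4.3) = 0.5·0.237525 + 0.375·1 + 0.125·0.908789 = 0.607361.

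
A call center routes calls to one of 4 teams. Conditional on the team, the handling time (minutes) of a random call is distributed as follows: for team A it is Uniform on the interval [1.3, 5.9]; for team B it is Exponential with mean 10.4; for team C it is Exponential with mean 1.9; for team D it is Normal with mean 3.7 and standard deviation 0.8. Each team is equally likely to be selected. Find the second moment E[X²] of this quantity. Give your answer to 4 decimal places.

For each component E[X²] = Var + (mean)², giving A: 14.7233; B: 216.32; C: 7.22; D: 14.33.
Overall E[X²] = 0.25·14.7233 + 0.25·216.32 + 0.25·7.22 + 0.25·14.33 = 63.1483.

63.1483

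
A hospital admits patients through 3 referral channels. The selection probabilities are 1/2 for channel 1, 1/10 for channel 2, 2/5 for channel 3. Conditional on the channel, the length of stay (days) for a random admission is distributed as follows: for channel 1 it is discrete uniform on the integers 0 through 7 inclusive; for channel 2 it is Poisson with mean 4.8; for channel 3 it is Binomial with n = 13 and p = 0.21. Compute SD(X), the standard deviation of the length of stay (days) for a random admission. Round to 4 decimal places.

2.0838

Per component, 1: μ=3.5, E[X²]=17.5; 2: μ=4.8, E[X²]=27.84; 3: μ=2.73, E[X²]=9.6096.
E[X] = 0.5·3.5 + 0.1·4.8 + 0.4·2.73 = 3.322.
E[X²] = 0.5·17.5 + 0.1·27.84 + 0.4·9.6096 = 15.3778.
Var(X) = E[X²] − (E[X])² = 15.3778 − 11.0357 = 4.34216.
SD(X) = √4.34216 = 2.08378.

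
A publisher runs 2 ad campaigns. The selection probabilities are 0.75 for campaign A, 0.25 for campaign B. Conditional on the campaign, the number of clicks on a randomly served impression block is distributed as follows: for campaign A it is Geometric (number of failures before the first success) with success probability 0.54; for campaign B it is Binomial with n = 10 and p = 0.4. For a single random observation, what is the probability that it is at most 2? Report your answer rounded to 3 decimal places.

Conditional on each campaign, P(X ≤ 2): A: 0.902664; B: 0.16729.
By total probability, P(X ≤ 2) = 0.75·0.902664 + 0.25·0.16729 = 0.71882.

0.719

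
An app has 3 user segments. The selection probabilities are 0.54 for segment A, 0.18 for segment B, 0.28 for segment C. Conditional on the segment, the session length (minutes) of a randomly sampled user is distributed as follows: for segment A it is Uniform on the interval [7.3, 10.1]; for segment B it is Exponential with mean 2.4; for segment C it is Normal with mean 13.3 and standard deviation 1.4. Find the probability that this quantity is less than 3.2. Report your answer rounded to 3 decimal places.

Conditional on each segment, P(X < 3.2): A: 0; B: 0.736403; C: 2.71116e-13.
By total probability, P(X < 3.2) = 0.54·0 + 0.18·0.736403 + 0.28·2.71116e-13 = 0.132553.

0.133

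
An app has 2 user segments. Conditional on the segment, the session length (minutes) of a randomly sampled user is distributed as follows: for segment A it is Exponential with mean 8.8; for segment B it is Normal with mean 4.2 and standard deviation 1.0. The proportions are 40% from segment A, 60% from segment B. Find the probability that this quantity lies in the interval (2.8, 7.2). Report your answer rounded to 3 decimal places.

Conditional on each segment, P(2.8 < X < 7.2): A: 0.286237; B: 0.917893.
By total probability, P(2.8 < X < 7.2) = 0.4·0.286237 + 0.6·0.917893 = 0.665231.

0.665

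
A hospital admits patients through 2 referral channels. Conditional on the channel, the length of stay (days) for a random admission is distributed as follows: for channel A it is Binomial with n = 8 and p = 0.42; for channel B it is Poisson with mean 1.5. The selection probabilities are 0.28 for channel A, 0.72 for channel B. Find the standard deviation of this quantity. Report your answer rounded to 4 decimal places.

Per component, A: μ=3.36, E[X²]=13.2384; B: μ=1.5, E[X²]=3.75.
E[X] = 0.28·3.36 + 0.72·1.5 = 2.0208.
E[X²] = 0.28·13.2384 + 0.72·3.75 = 6.40675.
Var(X) = E[X²] − (E[X])² = 6.40675 − 4.08363 = 2.32312.
SD(X) = √2.32312 = 1.52418.

1.5242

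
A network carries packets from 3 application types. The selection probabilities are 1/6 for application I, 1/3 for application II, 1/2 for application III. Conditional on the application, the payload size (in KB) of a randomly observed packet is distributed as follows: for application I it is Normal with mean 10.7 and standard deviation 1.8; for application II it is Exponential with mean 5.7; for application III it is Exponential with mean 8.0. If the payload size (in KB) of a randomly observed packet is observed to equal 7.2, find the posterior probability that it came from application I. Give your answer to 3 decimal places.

Likelihoods f(7.2 | ·): I: 0.0334683; II: 0.049607; III: 0.0508212.
Posterior ∝ prior × likelihood. Numerator for I: 0.166667·0.0334683 = 0.00557805.
Normalizing constant: 0.166667·0.0334683 + 0.333333·0.049607 + 0.5·0.0508212 = 0.0475243.
P(I | observation) = 0.00557805 / 0.0475243 = 0.117372.

0.117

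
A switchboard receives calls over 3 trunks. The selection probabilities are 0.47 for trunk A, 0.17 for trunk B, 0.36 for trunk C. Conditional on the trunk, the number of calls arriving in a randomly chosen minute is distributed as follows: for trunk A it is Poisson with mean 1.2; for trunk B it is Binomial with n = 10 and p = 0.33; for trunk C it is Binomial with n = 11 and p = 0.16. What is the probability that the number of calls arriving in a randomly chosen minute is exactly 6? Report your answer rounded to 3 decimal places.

Conditional on each trunk, P(X = 6): A: 0.00124911; B: 0.0546515; C: 0.00324159.
By total probability, P(X = 6) = 0.47·0.00124911 + 0.17·0.0546515 + 0.36·0.00324159 = 0.0110448.

0.011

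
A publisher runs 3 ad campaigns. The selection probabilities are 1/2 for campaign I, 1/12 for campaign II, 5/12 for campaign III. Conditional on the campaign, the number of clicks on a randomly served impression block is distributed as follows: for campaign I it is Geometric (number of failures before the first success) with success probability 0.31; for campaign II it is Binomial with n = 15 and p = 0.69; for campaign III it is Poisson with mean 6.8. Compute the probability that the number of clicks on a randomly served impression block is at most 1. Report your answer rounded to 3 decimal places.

Conditional on each campaign, P(X ≤ 1): I: 0.5239; II: 8.06902e-07; III: 0.00868745.
By total probability, P(X ≤ 1) = 0.5·0.5239 + 0.0833333·8.06902e-07 + 0.416667·0.00868745 = 0.26557.

0.266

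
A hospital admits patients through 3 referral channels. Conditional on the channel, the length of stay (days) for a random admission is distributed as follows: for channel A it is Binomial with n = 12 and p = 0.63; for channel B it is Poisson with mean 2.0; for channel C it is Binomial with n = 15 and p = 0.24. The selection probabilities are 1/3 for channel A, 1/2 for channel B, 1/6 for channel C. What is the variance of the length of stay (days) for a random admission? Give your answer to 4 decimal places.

Per component, A: μ=7.56, E[X²]=59.9508; B: μ=2, E[X²]=6; C: μ=3.6, E[X²]=15.696.
E[X] = 0.333333·7.56 + 0.5·2 + 0.166667·3.6 = 4.12.
E[X²] = 0.333333·59.9508 + 0.5·6 + 0.166667·15.696 = 25.5996.
Var(X) = E[X²] − (E[X])² = 25.5996 − 16.9744 = 8.6252.

8.6252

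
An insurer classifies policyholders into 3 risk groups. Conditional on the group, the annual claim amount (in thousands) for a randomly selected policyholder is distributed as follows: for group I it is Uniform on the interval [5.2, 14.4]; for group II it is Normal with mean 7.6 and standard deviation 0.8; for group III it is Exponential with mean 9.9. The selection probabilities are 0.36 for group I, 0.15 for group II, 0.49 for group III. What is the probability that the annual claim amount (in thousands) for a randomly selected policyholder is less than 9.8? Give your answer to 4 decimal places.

Conditional on each group, P(X < 9.8): I: 0.5; II: 0.99702; III: 0.628386.
By total probability, P(X < 9.8) = 0.36·0.5 + 0.15·0.99702 + 0.49·0.628386 = 0.637462.

0.6375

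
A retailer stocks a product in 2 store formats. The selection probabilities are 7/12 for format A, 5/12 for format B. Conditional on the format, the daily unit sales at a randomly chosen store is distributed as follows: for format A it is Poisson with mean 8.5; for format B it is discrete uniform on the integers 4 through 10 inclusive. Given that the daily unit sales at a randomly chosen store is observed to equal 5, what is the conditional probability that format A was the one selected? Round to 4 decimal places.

0.4244

Likelihoods P(X=5 | ·): A: 0.0752333; B: 0.142857.
Posterior ∝ prior × likelihood. Numerator for A: 0.583333·0.0752333 = 0.0438861.
Normalizing constant: 0.583333·0.0752333 + 0.416667·0.142857 = 0.10341.
P(A | observation) = 0.0438861 / 0.10341 = 0.42439.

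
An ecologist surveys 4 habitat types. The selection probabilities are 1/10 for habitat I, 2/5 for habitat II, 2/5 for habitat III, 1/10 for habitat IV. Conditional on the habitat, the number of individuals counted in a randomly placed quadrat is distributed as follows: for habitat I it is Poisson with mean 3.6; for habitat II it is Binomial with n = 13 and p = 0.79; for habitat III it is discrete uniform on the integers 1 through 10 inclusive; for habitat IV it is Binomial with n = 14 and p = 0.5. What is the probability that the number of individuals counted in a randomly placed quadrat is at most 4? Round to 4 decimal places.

0.2397

Conditional on each habitat, P(X ≤ 4): I: 0.706438; II: 0.000246504; III: 0.4; IV: 0.0897827.
By total probability, P(X ≤ 4) = 0.1·0.706438 + 0.4·0.000246504 + 0.4·0.4 + 0.1·0.0897827 = 0.239721.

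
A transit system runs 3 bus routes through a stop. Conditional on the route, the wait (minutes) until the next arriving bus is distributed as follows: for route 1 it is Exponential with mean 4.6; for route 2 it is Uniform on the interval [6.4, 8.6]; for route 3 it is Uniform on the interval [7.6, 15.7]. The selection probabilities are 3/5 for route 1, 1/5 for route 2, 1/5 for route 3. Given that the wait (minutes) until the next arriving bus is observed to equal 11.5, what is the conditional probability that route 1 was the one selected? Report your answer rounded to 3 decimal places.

Likelihoods f(11.5 | ·): 1: 0.0178446; 2: 0; 3: 0.123457.
Posterior ∝ prior × likelihood. Numerator for 1: 0.6·0.0178446 = 0.0107067.
Normalizing constant: 0.6·0.0178446 + 0.2·0 + 0.2·0.123457 = 0.0353981.
P(1 | observation) = 0.0107067 / 0.0353981 = 0.302467.

0.302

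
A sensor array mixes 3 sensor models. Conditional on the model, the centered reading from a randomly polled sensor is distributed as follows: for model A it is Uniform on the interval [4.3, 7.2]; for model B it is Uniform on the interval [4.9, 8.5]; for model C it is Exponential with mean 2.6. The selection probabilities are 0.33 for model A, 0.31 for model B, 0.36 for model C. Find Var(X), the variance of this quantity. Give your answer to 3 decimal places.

6.147

Per component, A: μ=5.75, E[X²]=33.7633; B: μ=6.7, E[X²]=45.97; C: μ=2.6, E[X²]=13.52.
E[X] = 0.33·5.75 + 0.31·6.7 + 0.36·2.6 = 4.9105.
E[X²] = 0.33·33.7633 + 0.31·45.97 + 0.36·13.52 = 30.2598.
Var(X) = E[X²] − (E[X])² = 30.2598 − 24.113 = 6.14679.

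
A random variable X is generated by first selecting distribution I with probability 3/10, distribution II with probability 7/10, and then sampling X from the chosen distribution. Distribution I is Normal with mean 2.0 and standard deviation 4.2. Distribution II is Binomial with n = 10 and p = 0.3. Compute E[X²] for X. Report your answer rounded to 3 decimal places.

For each component E[X²] = Var + (mean)², giving I: 21.64; II: 11.1.
Overall E[X²] = 0.3·21.64 + 0.7·11.1 = 14.262.

14.262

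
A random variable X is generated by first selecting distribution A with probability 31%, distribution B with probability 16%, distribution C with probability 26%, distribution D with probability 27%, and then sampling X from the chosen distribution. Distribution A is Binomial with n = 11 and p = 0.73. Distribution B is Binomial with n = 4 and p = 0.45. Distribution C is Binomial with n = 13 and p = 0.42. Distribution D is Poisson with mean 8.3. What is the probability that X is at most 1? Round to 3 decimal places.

0.065

Conditional on each component, P(X ≤ 1): A: 1.7089e-05; B: 0.390981; C: 0.00875332; D: 0.00231121.
By total probability, P(X ≤ 1) = 0.31·1.7089e-05 + 0.16·0.390981 + 0.26·0.00875332 + 0.27·0.00231121 = 0.0654622.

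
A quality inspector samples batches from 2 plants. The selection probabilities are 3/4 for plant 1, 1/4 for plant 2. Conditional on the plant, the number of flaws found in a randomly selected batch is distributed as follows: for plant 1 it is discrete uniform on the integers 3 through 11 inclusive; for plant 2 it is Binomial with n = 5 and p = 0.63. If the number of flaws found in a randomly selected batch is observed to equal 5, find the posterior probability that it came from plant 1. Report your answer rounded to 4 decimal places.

0.7706

Likelihoods P(X=5 | ·): 1: 0.111111; 2: 0.0992437.
Posterior ∝ prior × likelihood. Numerator for 1: 0.75·0.111111 = 0.0833333.
Normalizing constant: 0.75·0.111111 + 0.25·0.0992437 = 0.108144.
P(1 | observation) = 0.0833333 / 0.108144 = 0.770576.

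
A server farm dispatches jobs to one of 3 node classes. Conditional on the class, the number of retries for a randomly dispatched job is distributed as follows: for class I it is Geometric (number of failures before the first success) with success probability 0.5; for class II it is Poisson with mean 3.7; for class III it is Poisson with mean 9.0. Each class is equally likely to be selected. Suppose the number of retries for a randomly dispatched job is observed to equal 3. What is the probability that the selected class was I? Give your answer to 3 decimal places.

Likelihoods P(X=3 | ·): I: 0.0625; II: 0.20872; III: 0.0149943.
Posterior ∝ prior × likelihood. Numerator for I: 0.333333·0.0625 = 0.0208333.
Normalizing constant: 0.333333·0.0625 + 0.333333·0.20872 + 0.333333·0.0149943 = 0.0954048.
P(I | observation) = 0.0208333 / 0.0954048 = 0.218368.

0.218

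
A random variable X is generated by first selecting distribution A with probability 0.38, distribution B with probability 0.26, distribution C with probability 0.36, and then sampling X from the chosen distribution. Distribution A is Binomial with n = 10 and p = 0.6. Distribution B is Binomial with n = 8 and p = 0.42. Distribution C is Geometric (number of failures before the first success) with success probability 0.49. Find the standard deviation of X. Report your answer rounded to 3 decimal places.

Per component, A: μ=6, E[X²]=38.4; B: μ=3.36, E[X²]=13.2384; C: μ=1.04082, E[X²]=3.20741.
E[X] = 0.38·6 + 0.26·3.36 + 0.36·1.04082 = 3.52829.
E[X²] = 0.38·38.4 + 0.26·13.2384 + 0.36·3.20741 = 19.1887.
Var(X) = E[X²] − (E[X])² = 19.1887 − 12.4489 = 6.7398.
SD(X) = √6.7398 = 2.59611.

2.596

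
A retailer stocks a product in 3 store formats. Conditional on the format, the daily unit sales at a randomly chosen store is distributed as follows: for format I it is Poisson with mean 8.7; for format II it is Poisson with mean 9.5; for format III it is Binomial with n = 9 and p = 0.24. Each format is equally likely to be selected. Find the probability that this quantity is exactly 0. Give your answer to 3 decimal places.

Conditional on each format, P(X = 0): I: 0.000166586; II: 7.48518e-05; III: 0.0845906.
By total probability, P(X = 0) = 0.333333·0.000166586 + 0.333333·7.48518e-05 + 0.333333·0.0845906 = 0.0282774.

0.028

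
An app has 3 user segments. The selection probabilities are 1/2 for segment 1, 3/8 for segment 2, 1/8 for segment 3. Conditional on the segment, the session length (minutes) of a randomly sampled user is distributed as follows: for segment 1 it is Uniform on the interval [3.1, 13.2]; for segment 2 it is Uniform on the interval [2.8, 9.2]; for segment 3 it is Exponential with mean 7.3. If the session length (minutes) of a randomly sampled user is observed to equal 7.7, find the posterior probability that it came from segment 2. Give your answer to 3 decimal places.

Likelihoods f(7.7 | ·): 1: 0.0990099; 2: 0.15625; 3: 0.0477074.
Posterior ∝ prior × likelihood. Numerator for 2: 0.375·0.15625 = 0.0585938.
Normalizing constant: 0.5·0.0990099 + 0.375·0.15625 + 0.125·0.0477074 = 0.114062.
P(2 | observation) = 0.0585938 / 0.114062 = 0.5137.

0.514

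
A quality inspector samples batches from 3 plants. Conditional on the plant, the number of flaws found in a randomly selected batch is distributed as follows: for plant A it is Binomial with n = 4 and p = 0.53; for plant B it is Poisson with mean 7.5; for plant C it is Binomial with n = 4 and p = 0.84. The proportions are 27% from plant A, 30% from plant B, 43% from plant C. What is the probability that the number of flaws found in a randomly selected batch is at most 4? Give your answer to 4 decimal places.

Conditional on each plant, P(X ≤ 4): A: 1; B: 0.132062; C: 1.
By total probability, P(X ≤ 4) = 0.27·1 + 0.3·0.132062 + 0.43·1 = 0.739619.

0.7396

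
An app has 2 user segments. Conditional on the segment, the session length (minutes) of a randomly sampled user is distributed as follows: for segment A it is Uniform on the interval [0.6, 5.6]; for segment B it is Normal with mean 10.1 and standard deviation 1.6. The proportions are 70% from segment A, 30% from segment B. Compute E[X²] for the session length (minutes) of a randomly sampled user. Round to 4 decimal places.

For each component E[X²] = Var + (mean)², giving A: 11.6933; B: 104.57.
Overall E[X²] = 0.7·11.6933 + 0.3·104.57 = 39.5563.

39.5563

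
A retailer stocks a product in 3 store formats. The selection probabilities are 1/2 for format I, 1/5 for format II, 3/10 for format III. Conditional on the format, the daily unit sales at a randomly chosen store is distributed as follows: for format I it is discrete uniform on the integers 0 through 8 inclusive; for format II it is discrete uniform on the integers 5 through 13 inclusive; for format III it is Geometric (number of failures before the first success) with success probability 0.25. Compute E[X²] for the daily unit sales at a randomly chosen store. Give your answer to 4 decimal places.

For each component E[X²] = Var + (mean)², giving I: 22.6667; II: 87.6667; III: 21.
Overall E[X²] = 0.5·22.6667 + 0.2·87.6667 + 0.3·21 = 35.1667.

35.1667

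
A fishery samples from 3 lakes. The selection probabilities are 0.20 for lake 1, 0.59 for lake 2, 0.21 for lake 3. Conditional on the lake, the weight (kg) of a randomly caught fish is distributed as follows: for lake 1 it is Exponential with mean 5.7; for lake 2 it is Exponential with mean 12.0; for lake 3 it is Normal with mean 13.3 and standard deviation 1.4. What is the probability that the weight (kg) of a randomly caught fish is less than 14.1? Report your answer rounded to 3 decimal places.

0.741

Conditional on each lake, P(X < 14.1): 1: 0.915726; 2: 0.691181; 3: 0.716145.
By total probability, P(X < 14.1) = 0.2·0.915726 + 0.59·0.691181 + 0.21·0.716145 = 0.741333.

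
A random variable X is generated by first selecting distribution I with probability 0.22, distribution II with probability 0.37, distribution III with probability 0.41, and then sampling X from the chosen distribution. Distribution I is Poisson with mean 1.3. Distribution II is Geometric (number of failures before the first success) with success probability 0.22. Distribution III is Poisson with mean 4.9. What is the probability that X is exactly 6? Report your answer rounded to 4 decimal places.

Conditional on each component, P(X = 6): I: 0.00182703; II: 0.0495439; III: 0.143153.
By total probability, P(X = 6) = 0.22·0.00182703 + 0.37·0.0495439 + 0.41·0.143153 = 0.077426.

0.0774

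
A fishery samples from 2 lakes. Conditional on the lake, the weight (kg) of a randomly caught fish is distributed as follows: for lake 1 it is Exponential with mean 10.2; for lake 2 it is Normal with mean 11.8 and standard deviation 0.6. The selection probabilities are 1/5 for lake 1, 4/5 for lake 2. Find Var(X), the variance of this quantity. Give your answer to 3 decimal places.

Per component, 1: μ=10.2, E[X²]=208.08; 2: μ=11.8, E[X²]=139.6.
E[X] = 0.2·10.2 + 0.8·11.8 = 11.48.
E[X²] = 0.2·208.08 + 0.8·139.6 = 153.296.
Var(X) = E[X²] − (E[X])² = 153.296 − 131.79 = 21.5056.

21.506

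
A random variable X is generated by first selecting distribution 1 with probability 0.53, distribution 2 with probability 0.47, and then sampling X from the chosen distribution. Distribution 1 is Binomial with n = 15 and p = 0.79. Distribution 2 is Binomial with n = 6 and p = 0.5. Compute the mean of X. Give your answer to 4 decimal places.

7.6905

Component means — 1: 11.85; 2: 3.
E[X] = 0.53·11.85 + 0.47·3 = 7.6905.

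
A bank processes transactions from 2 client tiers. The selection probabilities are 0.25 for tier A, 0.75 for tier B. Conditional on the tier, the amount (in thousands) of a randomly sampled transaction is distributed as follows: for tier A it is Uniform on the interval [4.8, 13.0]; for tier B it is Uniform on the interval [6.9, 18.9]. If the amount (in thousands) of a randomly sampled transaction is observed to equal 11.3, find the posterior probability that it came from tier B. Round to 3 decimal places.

Likelihoods f(11.3 | ·): A: 0.121951; B: 0.0833333.
Posterior ∝ prior × likelihood. Numerator for B: 0.75·0.0833333 = 0.0625.
Normalizing constant: 0.25·0.121951 + 0.75·0.0833333 = 0.0929878.
P(B | observation) = 0.0625 / 0.0929878 = 0.672131.

0.672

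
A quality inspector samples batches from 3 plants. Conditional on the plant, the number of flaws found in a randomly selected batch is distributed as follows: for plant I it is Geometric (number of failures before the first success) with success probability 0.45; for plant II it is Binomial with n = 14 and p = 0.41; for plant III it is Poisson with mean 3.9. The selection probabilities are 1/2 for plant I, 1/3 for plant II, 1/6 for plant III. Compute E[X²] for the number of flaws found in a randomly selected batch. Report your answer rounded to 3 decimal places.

17.401

For each component E[X²] = Var + (mean)², giving I: 4.20988; II: 36.3342; III: 19.11.
Overall E[X²] = 0.5·4.20988 + 0.333333·36.3342 + 0.166667·19.11 = 17.4013.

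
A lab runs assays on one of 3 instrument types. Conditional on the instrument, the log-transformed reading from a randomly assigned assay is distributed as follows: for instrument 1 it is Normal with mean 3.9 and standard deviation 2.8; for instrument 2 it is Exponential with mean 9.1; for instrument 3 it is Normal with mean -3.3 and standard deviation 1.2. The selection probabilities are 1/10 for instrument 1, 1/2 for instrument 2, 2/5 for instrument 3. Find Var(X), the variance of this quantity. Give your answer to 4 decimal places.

76.9426

Per component, 1: μ=3.9, E[X²]=23.05; 2: μ=9.1, E[X²]=165.62; 3: μ=-3.3, E[X²]=12.33.
E[X] = 0.1·3.9 + 0.5·9.1 + 0.4·-3.3 = 3.62.
E[X²] = 0.1·23.05 + 0.5·165.62 + 0.4·12.33 = 90.047.
Var(X) = E[X²] − (E[X])² = 90.047 − 13.1044 = 76.9426.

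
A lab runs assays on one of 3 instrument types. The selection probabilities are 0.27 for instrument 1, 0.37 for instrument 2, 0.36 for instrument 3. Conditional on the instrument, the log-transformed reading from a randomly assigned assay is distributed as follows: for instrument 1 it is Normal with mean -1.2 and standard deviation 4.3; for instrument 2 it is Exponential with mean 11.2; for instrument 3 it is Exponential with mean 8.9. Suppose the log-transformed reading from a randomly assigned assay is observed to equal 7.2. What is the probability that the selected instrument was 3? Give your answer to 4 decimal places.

0.4607

Likelihoods f(7.2 | ·): 1: 0.0137652; 2: 0.0469454; 3: 0.0500346.
Posterior ∝ prior × likelihood. Numerator for 3: 0.36·0.0500346 = 0.0180125.
Normalizing constant: 0.27·0.0137652 + 0.37·0.0469454 + 0.36·0.0500346 = 0.0390989.
P(3 | observation) = 0.0180125 / 0.0390989 = 0.46069.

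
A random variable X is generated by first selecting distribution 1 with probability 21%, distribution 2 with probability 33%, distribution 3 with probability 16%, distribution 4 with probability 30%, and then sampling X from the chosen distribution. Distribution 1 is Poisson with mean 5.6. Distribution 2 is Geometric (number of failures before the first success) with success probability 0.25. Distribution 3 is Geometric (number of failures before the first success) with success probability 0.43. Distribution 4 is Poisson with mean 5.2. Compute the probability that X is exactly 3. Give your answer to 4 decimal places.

Conditional on each component, P(X = 3): 1: 0.108234; 2: 0.105469; 3: 0.079633; 4: 0.129279.
By total probability, P(X = 3) = 0.21·0.108234 + 0.33·0.105469 + 0.16·0.079633 + 0.3·0.129279 = 0.109059.

0.1091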